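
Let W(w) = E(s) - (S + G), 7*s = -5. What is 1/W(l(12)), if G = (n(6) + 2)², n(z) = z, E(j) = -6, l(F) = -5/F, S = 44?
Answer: -1/114 ≈ -0.0087719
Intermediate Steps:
s = -5/7 (s = (⅐)*(-5) = -5/7 ≈ -0.71429)
G = 64 (G = (6 + 2)² = 8² = 64)
W(w) = -114 (W(w) = -6 - (44 + 64) = -6 - 1*108 = -6 - 108 = -114)
1/W(l(12)) = 1/(-114) = -1/114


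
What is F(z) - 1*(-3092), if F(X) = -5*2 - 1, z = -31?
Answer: 3081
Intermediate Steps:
F(X) = -11 (F(X) = -10 - 1 = -11)
F(z) - 1*(-3092) = -11 - 1*(-3092) = -11 + 3092 = 3081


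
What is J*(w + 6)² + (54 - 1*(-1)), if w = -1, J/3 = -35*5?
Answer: -13070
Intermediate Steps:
J = -525 (J = 3*(-35*5) = 3*(-175) = -525)
J*(w + 6)² + (54 - 1*(-1)) = -525*(-1 + 6)² + (54 - 1*(-1)) = -525*5² + (54 + 1) = -525*25 + 55 = -13125 + 55 = -13070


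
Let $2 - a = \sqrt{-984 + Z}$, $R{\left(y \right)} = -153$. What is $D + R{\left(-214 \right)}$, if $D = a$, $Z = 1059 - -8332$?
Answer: $-151 - \sqrt{8407} \approx -242.69$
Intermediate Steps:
$Z = 9391$ ($Z = 1059 + 8332 = 9391$)
$a = 2 - \sqrt{8407}$ ($a = 2 - \sqrt{-984 + 9391} = 2 - \sqrt{8407} \approx -89.69$)
$D = 2 - \sqrt{8407} \approx -89.69$
$D + R{\left(-214 \right)} = \left(2 - \sqrt{8407}\right) - 153 = -151 - \sqrt{8407}$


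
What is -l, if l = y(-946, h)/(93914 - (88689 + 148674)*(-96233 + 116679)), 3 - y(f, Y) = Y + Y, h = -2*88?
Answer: 355/4853029984 ≈ 7.3150e-8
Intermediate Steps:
h = -176
y(f, Y) = 3 - 2*Y (y(f, Y) = 3 - (Y + Y) = 3 - 2*Y)
l = -355/4853029984 (l = (3 - 2*(-176))/(93914 - (88689 + 148674)*(-96233 + 116679)) = (3 + 352)/(93914 - 237363*20446) = 355/(93914 - 1*4853123898) = 355/(93914 - 4853123898) = 355/(-4853029984) = 355*(-1/4853029984) = -355/4853029984 ≈ -7.3150e-8)
-l = -1*(-355/4853029984) = 355/4853029984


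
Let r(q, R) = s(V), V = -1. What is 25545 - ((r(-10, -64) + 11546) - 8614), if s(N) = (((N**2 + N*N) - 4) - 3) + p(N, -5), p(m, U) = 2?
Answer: 22616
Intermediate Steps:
s(N) = -5 + 2*N**2 (s(N) = (((N**2 + N*N) - 4) - 3) + 2 = (((N**2 + N**2) - 4) - 3) + 2 = ((2*N**2 - 4) - 3) + 2 = ((-4 + 2*N**2) - 3) + 2 = (-7 + 2*N**2) + 2 = -5 + 2*N**2)
r(q, R) = -3 (r(q, R) = -5 + 2*(-1)**2 = -5 + 2*1 = -5 + 2 = -3)
25545 - ((r(-10, -64) + 11546) - 8614) = 25545 - ((-3 + 11546) - 8614) = 25545 - (11543 - 8614) = 25545 - 1*2929 = 25545 - 2929 = 22616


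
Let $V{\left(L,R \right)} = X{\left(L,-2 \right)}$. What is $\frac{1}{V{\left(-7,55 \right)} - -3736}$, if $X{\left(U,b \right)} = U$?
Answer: $\frac{1}{3729} \approx 0.00026817$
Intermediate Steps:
$V{\left(L,R \right)} = L$
$\frac{1}{V{\left(-7,55 \right)} - -3736} = \frac{1}{-7 - -3736} = \frac{1}{-7 + 3736} = \frac{1}{3729}$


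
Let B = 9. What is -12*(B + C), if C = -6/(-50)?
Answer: -2736/25 ≈ -109.44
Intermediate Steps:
C = 3/25 (C = -6*(-1/50) = 3/25 ≈ 0.12000)
-12*(B + C) = -12*(9 + 3/25) = -12*228/25 = -2736/25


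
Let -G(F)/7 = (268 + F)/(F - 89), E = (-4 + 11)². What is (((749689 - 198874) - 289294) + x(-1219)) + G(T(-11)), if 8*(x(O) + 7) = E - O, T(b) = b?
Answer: 26169049/100 ≈ 2.6169e+5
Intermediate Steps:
E = 49 (E = 7² = 49)
G(F) = -7*(268 + F)/(-89 + F) (G(F) = -7*(268 + F)/(F - 89) = -7*(268 + F)/(-89 + F))
x(O) = -7/8 - O/8 (x(O) = -7 + (49 - O)/8 = -7 + (49/8 - O/8) = -7/8 - O/8)
(((749689 - 198874) - 289294) + x(-1219)) + G(T(-11)) = (((749689 - 198874) - 289294) + (-7/8 - ⅛*(-1219))) + 7*(-268 - 1*(-11))/(-89 - 11) = ((550815 - 289294) + (-7/8 + 1219/8)) + 7*(-268 + 11)/(-100) = (261521 + 303/2) + 7*(-1/100)*(-257) = 523345/2 + 1799/100 = 26169049/100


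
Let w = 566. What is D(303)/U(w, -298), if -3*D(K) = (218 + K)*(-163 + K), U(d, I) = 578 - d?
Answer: -18235/9 ≈ -2026.1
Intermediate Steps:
D(K) = -(-163 + K)*(218 + K)/3 (D(K) = -(218 + K)*(-163 + K)/3 = -(-163 + K)*(218 + K)/3)
D(303)/U(w, -298) = (35534/3 - 55/3*303 - ⅓*303²)/(578 - 1*566) = (35534/3 - 5555 - ⅓*91809)/(578 - 566) = (35534/3 - 5555 - 30603)/12 = -72940/3*1/12 = -18235/9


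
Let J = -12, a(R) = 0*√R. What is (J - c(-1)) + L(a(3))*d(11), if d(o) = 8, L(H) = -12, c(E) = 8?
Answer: -116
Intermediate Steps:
a(R) = 0
(J - c(-1)) + L(a(3))*d(11) = (-12 - 1*8) - 12*8 = (-12 - 8) - 96 = -20 - 96 = -116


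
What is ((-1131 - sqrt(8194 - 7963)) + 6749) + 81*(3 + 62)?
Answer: 10883 - sqrt(231) ≈ 10868.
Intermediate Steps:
((-1131 - sqrt(8194 - 7963)) + 6749) + 81*(3 + 62) = ((-1131 - sqrt(231)) + 6749) + 81*65 = (5618 - sqrt(231)) + 5265 = 10883 - sqrt(231)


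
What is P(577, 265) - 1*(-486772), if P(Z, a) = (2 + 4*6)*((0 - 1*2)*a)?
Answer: 472992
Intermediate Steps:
P(Z, a) = -52*a (P(Z, a) = (2 + 24)*((0 - 2)*a) = 26*(-2*a) = -52*a)
P(577, 265) - 1*(-486772) = -52*265 - 1*(-486772) = -13780 + 486772 = 472992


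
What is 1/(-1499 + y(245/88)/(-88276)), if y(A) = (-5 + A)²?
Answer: -683609344/1024730444681 ≈ -0.00066711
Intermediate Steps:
1/(-1499 + y(245/88)/(-88276)) = 1/(-1499 + (-5 + 245/88)²/(-88276)) = 1/(-1499 + (-5 + 245*(1/88))²*(-1/88276)) = 1/(-1499 + (-5 + 245/88)²*(-1/88276)) = 1/(-1499 + (-195/88)²*(-1/88276)) = 1/(-1499 + (38025/7744)*(-1/88276)) = 1/(-1499 - 38025/683609344) = 1/(-1024730444681/683609344) = -683609344/1024730444681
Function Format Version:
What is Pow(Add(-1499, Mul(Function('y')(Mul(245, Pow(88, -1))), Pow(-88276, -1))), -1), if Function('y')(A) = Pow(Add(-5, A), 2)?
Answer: Rational(-683609344, 1024730444681) ≈ -0.00066711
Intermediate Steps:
Pow(Add(-1499, Mul(Function('y')(Mul(245, Pow(88, -1))), Pow(-88276, -1))), -1) = Pow(Add(-1499, Mul(Pow(Add(-5, Mul(245, Pow(88, -1))), 2), Pow(-88276, -1))), -1) = Pow(Add(-1499, Mul(Pow(Add(-5, Mul(245, Rational(1, 88))), 2), Rational(-1, 88276))), -1) = Pow(Add(-1499, Mul(Pow(Add(-5, Rational(245, 88)), 2), Rational(-1, 88276))), -1) = Pow(Add(-1499, Mul(Pow(Rational(-195, 88), 2), Rational(-1, 88276))), -1) = Pow(Add(-1499, Mul(Rational(38025, 7744), Rational(-1, 88276))), -1) = Pow(Add(-1499, Rational(-38025, 683609344)), -1) = Pow(Rational(-1024730444681, 683609344), -1) = Rational(-683609344, 1024730444681)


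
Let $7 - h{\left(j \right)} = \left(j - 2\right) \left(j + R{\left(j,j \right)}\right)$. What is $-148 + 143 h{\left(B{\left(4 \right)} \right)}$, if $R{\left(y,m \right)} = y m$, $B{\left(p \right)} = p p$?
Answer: $-543691$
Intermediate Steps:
$B{\left(p \right)} = p^{2}$
$R{\left(y,m \right)} = m y$
$h{\left(j \right)} = 7 - \left(-2 + j\right) \left(j + j^{2}\right)$ ($h{\left(j \right)} = 7 - \left(j - 2\right) \left(j + j j\right) = 7 - \left(-2 + j\right) \left(j + j^{2}\right)$)
$-148 + 143 h{\left(B{\left(4 \right)} \right)} = -148 + 143 \left(7 + \left(4^{2}\right)^{2} - \left(4^{2}\right)^{3} + 2 \cdot 4^{2}\right) = -148 + 143 \left(7 + 16^{2} - 16^{3} + 2 \cdot 16\right) = -148 + 143 \left(7 + 256 - 4096 + 32\right) = -148 + 143 \left(-3801\right) = -148 - 543543 = -543691$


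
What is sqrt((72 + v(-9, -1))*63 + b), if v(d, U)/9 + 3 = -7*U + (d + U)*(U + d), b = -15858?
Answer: 3*sqrt(5294) ≈ 218.28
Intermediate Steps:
v(d, U) = -27 - 63*U + 9*(U + d)**2 (v(d, U) = -27 + 9*(-7*U + (d + U)*(U + d)) = -27 + 9*(-7*U + (U + d)*(U + d)) = -27 + 9*(-7*U + (U + d)**2) = -27 + 9*((U + d)**2 - 7*U) = -27 + (-63*U + 9*(U + d)**2) = -27 - 63*U + 9*(U + d)**2)
sqrt((72 + v(-9, -1))*63 + b) = sqrt((72 + (-27 - 63*(-1) + 9*(-1 - 9)**2))*63 - 15858) = sqrt((72 + (-27 + 63 + 9*(-10)**2))*63 - 15858) = sqrt((72 + (-27 + 63 + 9*100))*63 - 15858) = sqrt((72 + (-27 + 63 + 900))*63 - 15858) = sqrt((72 + 936)*63 - 15858) = sqrt(1008*63 - 15858) = sqrt(63504 - 15858) = sqrt(47646) = 3*sqrt(5294)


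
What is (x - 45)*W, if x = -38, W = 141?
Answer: -11703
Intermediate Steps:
(x - 45)*W = (-38 - 45)*141 = -83*141 = -11703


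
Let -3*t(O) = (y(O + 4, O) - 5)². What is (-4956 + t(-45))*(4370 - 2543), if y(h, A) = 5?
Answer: -9054612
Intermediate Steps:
t(O) = 0 (t(O) = -(5 - 5)²/3 = -⅓*0² = -⅓*0 = 0)
(-4956 + t(-45))*(4370 - 2543) = (-4956 + 0)*(4370 - 2543) = -4956*1827 = -9054612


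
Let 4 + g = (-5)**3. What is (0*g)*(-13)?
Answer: 0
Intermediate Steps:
g = -129 (g = -4 + (-5)**3 = -4 - 125 = -129)
(0*g)*(-13) = (0*(-129))*(-13) = 0*(-13) = 0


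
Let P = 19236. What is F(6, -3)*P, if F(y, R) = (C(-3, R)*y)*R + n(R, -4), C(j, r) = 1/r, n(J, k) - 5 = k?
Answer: 134652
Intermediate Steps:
n(J, k) = 5 + k
F(y, R) = 1 + y (F(y, R) = (y/R)*R + (5 - 4) = (y/R)*R + 1 = y + 1 = 1 + y)
F(6, -3)*P = (1 + 6)*19236 = 7*19236 = 134652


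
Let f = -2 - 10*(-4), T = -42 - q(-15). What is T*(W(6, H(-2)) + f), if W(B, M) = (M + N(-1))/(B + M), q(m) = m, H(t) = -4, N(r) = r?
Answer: -1917/2 ≈ -958.50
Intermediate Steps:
T = -27 (T = -42 - 1*(-15) = -42 + 15 = -27)
W(B, M) = (-1 + M)/(B + M) (W(B, M) = (M - 1)/(B + M) = (-1 + M)/(B + M))
f = 38 (f = -2 + 40 = 38)
T*(W(6, H(-2)) + f) = -27*((-1 - 4)/(6 - 4) + 38) = -27*(-5/2 + 38) = -27*71/2 = -1917/2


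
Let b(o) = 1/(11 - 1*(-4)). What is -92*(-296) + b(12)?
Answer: 408481/15 ≈ 27232.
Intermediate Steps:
b(o) = 1/15 (b(o) = 1/(11 + 4) = 1/15)
-92*(-296) + b(12) = -92*(-296) + 1/15 = 27232 + 1/15 = 408481/15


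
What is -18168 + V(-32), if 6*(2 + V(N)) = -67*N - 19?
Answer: -106895/6 ≈ -17816.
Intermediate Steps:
V(N) = -31/6 - 67*N/6 (V(N) = -2 + (-67*N - 19)/6 = -2 + (-19 - 67*N)/6 = -2 + (-19/6 - 67*N/6) = -31/6 - 67*N/6)
-18168 + V(-32) = -18168 + (-31/6 - 67/6*(-32)) = -18168 + (-31/6 + 1072/3) = -18168 + 2113/6 = -106895/6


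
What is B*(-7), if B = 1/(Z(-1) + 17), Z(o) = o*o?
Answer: -7/18 ≈ -0.38889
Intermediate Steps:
Z(o) = o²
B = 1/18 (B = 1/((-1)² + 17) = 1/(1 + 17) = 1/18 ≈ 0.055556)
B*(-7) = (1/18)*(-7) = -7/18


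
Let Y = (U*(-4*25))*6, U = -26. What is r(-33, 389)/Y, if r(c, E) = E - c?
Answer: 211/7800 ≈ 0.027051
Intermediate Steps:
Y = 15600 (Y = -(-104)*25*6 = -26*(-100)*6 = 2600*6 = 15600)
r(-33, 389)/Y = (389 - 1*(-33))/15600 = (389 + 33)*(1/15600) = 422*(1/15600) = 211/7800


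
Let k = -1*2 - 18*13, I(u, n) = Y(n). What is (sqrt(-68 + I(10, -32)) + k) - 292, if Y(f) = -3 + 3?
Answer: -528 + 2*I*sqrt(17) ≈ -528.0 + 8.2462*I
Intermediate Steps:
Y(f) = 0
I(u, n) = 0
k = -236 (k = -2 - 234 = -236)
(sqrt(-68 + I(10, -32)) + k) - 292 = (sqrt(-68 + 0) - 236) - 292 = (sqrt(-68) - 236) - 292 = (2*I*sqrt(17) - 236) - 292 = (-236 + 2*I*sqrt(17)) - 292 = -528 + 2*I*sqrt(17)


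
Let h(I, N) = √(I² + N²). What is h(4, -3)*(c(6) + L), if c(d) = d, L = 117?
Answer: 615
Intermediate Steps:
h(4, -3)*(c(6) + L) = √(4² + (-3)²)*(6 + 117) = √(16 + 9)*123 = √25*123 = 5*123 = 615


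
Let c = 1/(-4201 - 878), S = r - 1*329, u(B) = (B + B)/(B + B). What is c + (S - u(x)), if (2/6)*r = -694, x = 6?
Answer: -12250549/5079 ≈ -2412.0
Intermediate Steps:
u(B) = 1 (u(B) = (2*B)/((2*B)) = (2*B)*(1/(2*B)) = 1)
r = -2082 (r = 3*(-694) = -2082)
S = -2411 (S = -2082 - 1*329 = -2082 - 329 = -2411)
c = -1/5079 (c = 1/(-5079) = -1/5079 ≈ -0.00019689)
c + (S - u(x)) = -1/5079 + (-2411 - 1*1) = -1/5079 + (-2411 - 1) = -1/5079 - 2412 = -12250549/5079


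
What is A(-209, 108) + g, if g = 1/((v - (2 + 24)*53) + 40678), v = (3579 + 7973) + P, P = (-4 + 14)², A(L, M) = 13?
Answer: 662377/50952 ≈ 13.000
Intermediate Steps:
P = 100 (P = 10² = 100)
v = 11652 (v = (3579 + 7973) + 100 = 11552 + 100 = 11652)
g = 1/50952 (g = 1/((11652 - (2 + 24)*53) + 40678) = 1/((11652 - 26*53) + 40678) = 1/((11652 - 1*1378) + 40678) = 1/((11652 - 1378) + 40678) = 1/(10274 + 40678) = 1/50952 ≈ 1.9626e-5)
A(-209, 108) + g = 13 + 1/50952 = 662377/50952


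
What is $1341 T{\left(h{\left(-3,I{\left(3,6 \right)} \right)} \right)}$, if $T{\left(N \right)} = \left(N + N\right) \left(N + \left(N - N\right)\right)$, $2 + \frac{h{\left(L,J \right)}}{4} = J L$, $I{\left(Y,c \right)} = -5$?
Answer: $7252128$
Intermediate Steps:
$h{\left(L,J \right)} = -8 + 4 J L$
$T{\left(N \right)} = 2 N^{2}$ ($T{\left(N \right)} = 2 N \left(N + 0\right) = 2 N N = 2 N^{2}$)
$1341 T{\left(h{\left(-3,I{\left(3,6 \right)} \right)} \right)} = 1341 \cdot 2 \left(-8 + 4 \left(-5\right) \left(-3\right)\right)^{2} = 1341 \cdot 2 \left(-8 + 60\right)^{2} = 1341 \cdot 2 \cdot 52^{2} = 1341 \cdot 2 \cdot 2704 = 1341 \cdot 5408 = 7252128$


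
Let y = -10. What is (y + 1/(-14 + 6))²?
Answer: 6561/64 ≈ 102.52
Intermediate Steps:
(y + 1/(-14 + 6))² = (-10 + 1/(-14 + 6))² = (-10 + 1/(-8))² = (-10 - ⅛)² = (-81/8)² = 6561/64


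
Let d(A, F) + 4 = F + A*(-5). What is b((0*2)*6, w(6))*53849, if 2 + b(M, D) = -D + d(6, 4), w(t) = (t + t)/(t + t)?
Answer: -1777017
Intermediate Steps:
w(t) = 1 (w(t) = (2*t)/((2*t)) = (2*t)*(1/(2*t)) = 1)
d(A, F) = -4 + F - 5*A (d(A, F) = -4 + (F + A*(-5)) = -4 + (F - 5*A) = -4 + F - 5*A)
b(M, D) = -32 - D (b(M, D) = -2 + (-D + (-4 + 4 - 5*6)) = -2 + (-D + (-4 + 4 - 30)) = -2 + (-D - 30) = -2 + (-30 - D) = -32 - D)
b((0*2)*6, w(6))*53849 = (-32 - 1*1)*53849 = (-32 - 1)*53849 = -33*53849 = -1777017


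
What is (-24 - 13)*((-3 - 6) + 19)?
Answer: -370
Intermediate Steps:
(-24 - 13)*((-3 - 6) + 19) = -37*(-9 + 19) = -37*10 = -370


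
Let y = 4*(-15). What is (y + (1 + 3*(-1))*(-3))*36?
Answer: -1944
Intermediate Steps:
y = -60
(y + (1 + 3*(-1))*(-3))*36 = (-60 + (1 + 3*(-1))*(-3))*36 = (-60 + (1 - 3)*(-3))*36 = (-60 - 2*(-3))*36 = (-60 + 6)*36 = -54*36 = -1944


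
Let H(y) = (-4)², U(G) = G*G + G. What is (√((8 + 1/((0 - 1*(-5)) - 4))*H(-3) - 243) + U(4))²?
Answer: 301 + 120*I*√11 ≈ 301.0 + 398.0*I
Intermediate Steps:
U(G) = G + G² (U(G) = G² + G = G + G²)
H(y) = 16
(√((8 + 1/((0 - 1*(-5)) - 4))*H(-3) - 243) + U(4))² = (√((8 + 1/((0 - 1*(-5)) - 4))*16 - 243) + 4*(1 + 4))² = (√((8 + 1/((0 + 5) - 4))*16 - 243) + 4*5)² = (√((8 + 1/(5 - 4))*16 - 243) + 20)² = (√((8 + 1/1)*16 - 243) + 20)² = (√((8 + 1)*16 - 243) + 20)² = (√(9*16 - 243) + 20)² = (√(144 - 243) + 20)² = (√(-99) + 20)² = (3*I*√11 + 20)² = (20 + 3*I*√11)²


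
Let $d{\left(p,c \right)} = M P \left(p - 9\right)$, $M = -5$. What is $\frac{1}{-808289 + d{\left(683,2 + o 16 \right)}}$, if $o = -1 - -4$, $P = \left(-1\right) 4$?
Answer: $- \frac{1}{794809} \approx -1.2582 \cdot 10^{-6}$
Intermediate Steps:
$P = -4$
$o = 3$ ($o = -1 + 4 = 3$)
$d{\left(p,c \right)} = -180 + 20 p$ ($d{\left(p,c \right)} = \left(-5\right) \left(-4\right) \left(p - 9\right) = 20 \left(-9 + p\right) = -180 + 20 p$)
$\frac{1}{-808289 + d{\left(683,2 + o 16 \right)}} = \frac{1}{-808289 + \left(-180 + 20 \cdot 683\right)} = \frac{1}{-808289 + \left(-180 + 13660\right)} = \frac{1}{-808289 + 13480} = \frac{1}{-794809} = - \frac{1}{794809}$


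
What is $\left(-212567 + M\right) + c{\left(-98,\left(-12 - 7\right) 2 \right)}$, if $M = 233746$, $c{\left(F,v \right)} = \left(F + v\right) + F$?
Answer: $20945$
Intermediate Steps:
$c{\left(F,v \right)} = v + 2 F$
$\left(-212567 + M\right) + c{\left(-98,\left(-12 - 7\right) 2 \right)} = \left(-212567 + 233746\right) + \left(\left(-12 - 7\right) 2 + 2 \left(-98\right)\right) = 21179 - 234 = 20945$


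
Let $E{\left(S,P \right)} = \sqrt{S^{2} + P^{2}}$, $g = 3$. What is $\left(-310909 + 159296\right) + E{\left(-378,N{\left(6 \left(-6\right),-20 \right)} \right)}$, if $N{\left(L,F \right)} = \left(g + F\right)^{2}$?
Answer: $-151613 + \sqrt{226405} \approx -1.5114 \cdot 10^{5}$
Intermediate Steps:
$N{\left(L,F \right)} = \left(3 + F\right)^{2}$
$E{\left(S,P \right)} = \sqrt{P^{2} + S^{2}}$
$\left(-310909 + 159296\right) + E{\left(-378,N{\left(6 \left(-6\right),-20 \right)} \right)} = \left(-310909 + 159296\right) + \sqrt{\left(\left(3 - 20\right)^{2}\right)^{2} + \left(-378\right)^{2}} = -151613 + \sqrt{\left(\left(-17\right)^{2}\right)^{2} + 142884} = -151613 + \sqrt{289^{2} + 142884} = -151613 + \sqrt{83521 + 142884} = -151613 + \sqrt{226405}$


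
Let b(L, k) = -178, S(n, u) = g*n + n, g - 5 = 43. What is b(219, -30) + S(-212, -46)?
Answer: -10566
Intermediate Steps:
g = 48 (g = 5 + 43 = 48)
S(n, u) = 49*n (S(n, u) = 48*n + n = 49*n)
b(219, -30) + S(-212, -46) = -178 + 49*(-212) = -178 - 10388 = -10566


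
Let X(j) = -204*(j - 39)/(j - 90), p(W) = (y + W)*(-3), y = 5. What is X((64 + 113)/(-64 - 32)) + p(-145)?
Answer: 967752/2939 ≈ 329.28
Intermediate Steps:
p(W) = -15 - 3*W (p(W) = (5 + W)*(-3) = -15 - 3*W)
X(j) = -204*(-39 + j)/(-90 + j)
X((64 + 113)/(-64 - 32)) + p(-145) = 204*(39 - (64 + 113)/(-64 - 32))/(-90 + (64 + 113)/(-64 - 32)) + (-15 - 3*(-145)) = 204*(39 - 177/(-96))/(-90 + 177/(-96)) + (-15 + 435) = 204*(39 - 177*(-1)/96)/(-90 + 177*(-1/96)) + 420 = 204*(39 - 1*(-59/32))/(-90 - 59/32) + 420 = 204*(39 + 59/32)/(-2939/32) + 420 = 204*(-32/2939)*(1307/32) + 420 = -266628/2939 + 420 = 967752/2939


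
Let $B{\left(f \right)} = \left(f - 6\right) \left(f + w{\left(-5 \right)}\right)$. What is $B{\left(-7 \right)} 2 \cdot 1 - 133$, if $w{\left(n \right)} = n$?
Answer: $179$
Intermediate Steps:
$B{\left(f \right)} = \left(-6 + f\right) \left(-5 + f\right)$ ($B{\left(f \right)} = \left(f - 6\right) \left(f - 5\right) = \left(-6 + f\right) \left(-5 + f\right)$)
$B{\left(-7 \right)} 2 \cdot 1 - 133 = \left(30 + \left(-7\right)^{2} - -77\right) 2 \cdot 1 - 133 = \left(30 + 49 + 77\right) 2 - 133 = 156 \cdot 2 - 133 = 312 - 133 = 179$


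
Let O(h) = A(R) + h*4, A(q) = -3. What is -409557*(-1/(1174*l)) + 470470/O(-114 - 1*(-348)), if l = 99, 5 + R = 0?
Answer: 6118106989/12048762 ≈ 507.78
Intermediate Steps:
R = -5 (R = -5 + 0 = -5)
O(h) = -3 + 4*h (O(h) = -3 + h*4 = -3 + 4*h)
-409557*(-1/(1174*l)) + 470470/O(-114 - 1*(-348)) = -409557/((-1174*99)) + 470470/(-3 + 4*(-114 - 1*(-348))) = -409557/(-116226) + 470470/(-3 + 4*(-114 + 348)) = -409557*(-1/116226) + 470470/(-3 + 4*234) = 136519/38742 + 470470/(-3 + 936) = 136519/38742 + 470470/933 = 6118106989/12048762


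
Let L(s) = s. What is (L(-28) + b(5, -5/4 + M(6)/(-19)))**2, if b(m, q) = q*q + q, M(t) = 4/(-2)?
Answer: 25847314441/33362176 ≈ 774.75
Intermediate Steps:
M(t) = -2 (M(t) = 4*(-1/2) = -2)
b(m, q) = q + q**2 (b(m, q) = q**2 + q = q + q**2)
(L(-28) + b(5, -5/4 + M(6)/(-19)))**2 = (-28 + (-5/4 - 2/(-19))*(1 + (-5/4 - 2/(-19))))**2 = (-28 + (-5*1/4 - 2*(-1/19))*(1 + (-5*1/4 - 2*(-1/19))))**2 = (-28 + (-5/4 + 2/19)*(1 + (-5/4 + 2/19)))**2 = (-28 - 87*(1 - 87/76)/76)**2 = (-28 - 87/76*(-11/76))**2 = (-28 + 957/5776)**2 = (-160771/5776)**2 = 25847314441/33362176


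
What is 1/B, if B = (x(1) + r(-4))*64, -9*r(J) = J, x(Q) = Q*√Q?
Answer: 9/832 ≈ 0.010817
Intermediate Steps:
x(Q) = Q^(3/2)
r(J) = -J/9
B = 832/9 (B = (1^(3/2) - ⅑*(-4))*64 = (1 + 4/9)*64 = (13/9)*64 = 832/9 ≈ 92.444)
1/B = 1/(832/9) = 9/832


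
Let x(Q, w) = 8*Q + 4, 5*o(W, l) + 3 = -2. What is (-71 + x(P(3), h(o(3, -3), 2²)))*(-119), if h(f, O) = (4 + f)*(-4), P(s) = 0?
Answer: 7973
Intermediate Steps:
o(W, l) = -1 (o(W, l) = -⅗ + (⅕)*(-2) = -⅗ - ⅖ = -1)
h(f, O) = -16 - 4*f
x(Q, w) = 4 + 8*Q
(-71 + x(P(3), h(o(3, -3), 2²)))*(-119) = (-71 + (4 + 8*0))*(-119) = (-71 + (4 + 0))*(-119) = (-71 + 4)*(-119) = -67*(-119) = 7973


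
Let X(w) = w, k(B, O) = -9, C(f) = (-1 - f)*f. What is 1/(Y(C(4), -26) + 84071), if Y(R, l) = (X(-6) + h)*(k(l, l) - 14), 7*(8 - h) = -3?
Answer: 7/588106 ≈ 1.1903e-5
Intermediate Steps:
h = 59/7 (h = 8 - ⅐*(-3) = 8 + 3/7 = 59/7 ≈ 8.4286)
C(f) = f*(-1 - f)
Y(R, l) = -391/7 (Y(R, l) = (-6 + 59/7)*(-9 - 14) = (17/7)*(-23) = -391/7)
1/(Y(C(4), -26) + 84071) = 1/(-391/7 + 84071) = 1/(588106/7) = 7/588106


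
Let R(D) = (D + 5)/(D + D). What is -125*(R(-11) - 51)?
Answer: 69750/11 ≈ 6340.9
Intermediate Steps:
R(D) = (5 + D)/(2*D) (R(D) = (5 + D)/((2*D)) = (5 + D)*(1/(2*D)) = (5 + D)/(2*D))
-125*(R(-11) - 51) = -125*((½)*(5 - 11)/(-11) - 51) = -125*((½)*(-1/11)*(-6) - 51) = -125*(3/11 - 51) = -125*(-558/11) = 69750/11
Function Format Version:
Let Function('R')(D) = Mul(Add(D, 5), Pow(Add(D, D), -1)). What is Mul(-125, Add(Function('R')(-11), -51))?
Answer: Rational(69750, 11) ≈ 6340.9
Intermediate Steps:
Function('R')(D) = Mul(Rational(1, 2), Pow(D, -1), Add(5, D)) (Function('R')(D) = Mul(Add(5, D), Pow(Mul(2, D), -1)) = Mul(Add(5, D), Mul(Rational(1, 2), Pow(D, -1))) = Mul(Rational(1, 2), Pow(D, -1), Add(5, D)))
Mul(-125, Add(Function('R')(-11), -51)) = Mul(-125, Add(Mul(Rational(1, 2), Pow(-11, -1), Add(5, -11)), -51)) = Mul(-125, Add(Mul(Rational(1, 2), Rational(-1, 11), -6), -51)) = Mul(-125, Add(Rational(3, 11), -51)) = Mul(-125, Rational(-558, 11)) = Rational(69750, 11)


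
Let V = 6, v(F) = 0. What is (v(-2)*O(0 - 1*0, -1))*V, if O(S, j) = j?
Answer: 0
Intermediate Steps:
(v(-2)*O(0 - 1*0, -1))*V = (0*(-1))*6 = 0*6 = 0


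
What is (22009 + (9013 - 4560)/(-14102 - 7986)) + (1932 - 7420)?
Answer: 364911395/22088 ≈ 16521.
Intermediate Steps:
(22009 + (9013 - 4560)/(-14102 - 7986)) + (1932 - 7420) = (22009 + 4453/(-22088)) - 5488 = (22009 + 4453*(-1/22088)) - 5488 = (22009 - 4453/22088) - 5488 = 486130339/22088 - 5488 = 364911395/22088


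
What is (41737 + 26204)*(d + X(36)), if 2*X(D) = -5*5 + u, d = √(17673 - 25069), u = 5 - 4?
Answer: -815292 + 5842926*I ≈ -8.1529e+5 + 5.8429e+6*I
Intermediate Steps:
u = 1
d = 86*I (d = √(-7396) = 86*I ≈ 86.0*I)
X(D) = -12 (X(D) = (-5*5 + 1)/2 = (-25 + 1)/2 = (½)*(-24) = -12)
(41737 + 26204)*(d + X(36)) = (41737 + 26204)*(86*I - 12) = 67941*(-12 + 86*I) = -815292 + 5842926*I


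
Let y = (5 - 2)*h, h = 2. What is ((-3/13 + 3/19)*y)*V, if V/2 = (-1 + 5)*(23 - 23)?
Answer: 0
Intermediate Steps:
V = 0 (V = 2*((-1 + 5)*(23 - 23)) = 2*(4*0) = 2*0 = 0)
y = 6 (y = (5 - 2)*2 = 3*2 = 6)
((-3/13 + 3/19)*y)*V = ((-3/13 + 3/19)*6)*0 = -18/247*6*0 = -108/247*0 = 0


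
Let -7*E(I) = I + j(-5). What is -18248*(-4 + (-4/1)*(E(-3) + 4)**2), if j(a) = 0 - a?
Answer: 52919200/49 ≈ 1.0800e+6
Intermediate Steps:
j(a) = -a
E(I) = -5/7 - I/7 (E(I) = -(I - 1*(-5))/7 = -(I + 5)/7 = -(5 + I)/7 = -5/7 - I/7)
-18248*(-4 + (-4/1)*(E(-3) + 4)**2) = -18248*(-4 + (-4/1)*((-5/7 - 1/7*(-3)) + 4)**2) = -18248*(-4 + (-4*1)*((-5/7 + 3/7) + 4)**2) = -18248*(-4 - 4*(-2/7 + 4)**2) = -18248*(-4 - 4*(26/7)**2) = -18248*(-4 - 4*676/49) = -18248*(-4 - 2704/49) = -18248*(-2900/49) = 52919200/49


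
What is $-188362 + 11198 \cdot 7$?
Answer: $-109976$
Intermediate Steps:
$-188362 + 11198 \cdot 7 = -188362 + 78386 = -109976$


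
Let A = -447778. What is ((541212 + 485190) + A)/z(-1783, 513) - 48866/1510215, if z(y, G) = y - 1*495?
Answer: -436978980454/1720134885 ≈ -254.04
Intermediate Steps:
z(y, G) = -495 + y (z(y, G) = y - 495 = -495 + y)
((541212 + 485190) + A)/z(-1783, 513) - 48866/1510215 = ((541212 + 485190) - 447778)/(-495 - 1783) - 48866/1510215 = (1026402 - 447778)/(-2278) - 48866*1/1510215 = 578624*(-1/2278) - 48866/1510215 = -289312/1139 - 48866/1510215 = -436978980454/1720134885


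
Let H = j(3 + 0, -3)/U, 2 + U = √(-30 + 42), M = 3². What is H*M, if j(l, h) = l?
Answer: 27/4 + 27*√3/4 ≈ 18.441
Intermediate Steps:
M = 9
U = -2 + 2*√3 (U = -2 + √(-30 + 42) = -2 + √12 = -2 + 2*√3 ≈ 1.4641)
H = 3/(-2 + 2*√3) (H = (3 + 0)/(-2 + 2*√3) = 3/(-2 + 2*√3) ≈ 2.0490)
H*M = (¾ + 3*√3/4)*9 = 27/4 + 27*√3/4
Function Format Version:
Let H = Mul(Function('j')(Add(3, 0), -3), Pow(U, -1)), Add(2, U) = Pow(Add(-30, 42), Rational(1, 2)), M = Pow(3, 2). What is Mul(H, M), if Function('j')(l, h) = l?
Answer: Add(Rational(27, 4), Mul(Rational(27, 4), Pow(3, Rational(1, 2)))) ≈ 18.441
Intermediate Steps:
M = 9
U = Add(-2, Mul(2, Pow(3, Rational(1, 2)))) (U = Add(-2, Pow(Add(-30, 42), Rational(1, 2))) = Add(-2, Pow(12, Rational(1, 2))) = Add(-2, Mul(2, Pow(3, Rational(1, 2)))) ≈ 1.4641)
H = Mul(3, Pow(Add(-2, Mul(2, Pow(3, Rational(1, 2)))), -1)) (H = Mul(Add(3, 0), Pow(Add(-2, Mul(2, Pow(3, Rational(1, 2)))), -1)) = Mul(3, Pow(Add(-2, Mul(2, Pow(3, Rational(1, 2)))), -1)) ≈ 2.0490)
Mul(H, M) = Mul(Add(Rational(3, 4), Mul(Rational(3, 4), Pow(3, Rational(1, 2)))), 9) = Add(Rational(27, 4), Mul(Rational(27, 4), Pow(3, Rational(1, 2))))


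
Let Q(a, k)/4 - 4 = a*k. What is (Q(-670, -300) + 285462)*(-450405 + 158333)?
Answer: -318206018416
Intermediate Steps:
Q(a, k) = 16 + 4*a*k (Q(a, k) = 16 + 4*(a*k) = 16 + 4*a*k)
(Q(-670, -300) + 285462)*(-450405 + 158333) = ((16 + 4*(-670)*(-300)) + 285462)*(-450405 + 158333) = ((16 + 804000) + 285462)*(-292072) = (804016 + 285462)*(-292072) = 1089478*(-292072) = -318206018416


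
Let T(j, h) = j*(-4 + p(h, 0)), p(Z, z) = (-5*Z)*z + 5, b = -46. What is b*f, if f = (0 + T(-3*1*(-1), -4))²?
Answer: -414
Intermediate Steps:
p(Z, z) = 5 - 5*Z*z (p(Z, z) = -5*Z*z + 5 = 5 - 5*Z*z)
T(j, h) = j (T(j, h) = j*(-4 + (5 - 5*h*0)) = j*(-4 + (5 + 0)) = j*(-4 + 5) = j*1 = j)
f = 9 (f = (0 - 3*1*(-1))² = (0 - 3*(-1))² = (0 + 3)² = 3² = 9)
b*f = -46*9 = -414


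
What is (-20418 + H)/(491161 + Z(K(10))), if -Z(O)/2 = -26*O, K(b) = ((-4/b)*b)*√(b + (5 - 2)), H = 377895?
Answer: 58526253599/80412855163 + 24785072*√13/80412855163 ≈ 0.72893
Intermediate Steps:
K(b) = -4*√(3 + b) (K(b) = -4*√(b + 3) = -4*√(3 + b))
Z(O) = 52*O (Z(O) = -(-52)*O = 52*O)
(-20418 + H)/(491161 + Z(K(10))) = (-20418 + 377895)/(491161 + 52*(-4*√(3 + 10))) = 357477/(491161 + 52*(-4*√13)) = 357477/(491161 - 208*√13)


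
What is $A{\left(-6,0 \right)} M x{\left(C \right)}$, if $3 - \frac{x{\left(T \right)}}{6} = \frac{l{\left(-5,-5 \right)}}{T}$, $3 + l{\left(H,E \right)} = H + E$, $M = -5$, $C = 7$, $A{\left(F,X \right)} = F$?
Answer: $\frac{6120}{7} \approx 874.29$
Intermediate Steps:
$l{\left(H,E \right)} = -3 + E + H$ ($l{\left(H,E \right)} = -3 + \left(H + E\right) = -3 + \left(E + H\right) = -3 + E + H$)
$x{\left(T \right)} = 18 + \frac{78}{T}$ ($x{\left(T \right)} = 18 - 6 \frac{-3 - 5 - 5}{T} = 18 - 6 \left(- \frac{13}{T}\right) = 18 + \frac{78}{T}$)
$A{\left(-6,0 \right)} M x{\left(C \right)} = \left(-6\right) \left(-5\right) \left(18 + \frac{78}{7}\right) = 30 \left(18 + 78 \cdot \frac{1}{7}\right) = 30 \left(18 + \frac{78}{7}\right) = 30 \cdot \frac{204}{7} = \frac{6120}{7}$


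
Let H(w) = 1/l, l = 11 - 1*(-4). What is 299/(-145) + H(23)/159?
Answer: -142594/69165 ≈ -2.0616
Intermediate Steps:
l = 15 (l = 11 + 4 = 15)
H(w) = 1/15
299/(-145) + H(23)/159 = 299/(-145) + (1/15)/159 = 299*(-1/145) + (1/15)*(1/159) = -299/145 + 1/2385 = -142594/69165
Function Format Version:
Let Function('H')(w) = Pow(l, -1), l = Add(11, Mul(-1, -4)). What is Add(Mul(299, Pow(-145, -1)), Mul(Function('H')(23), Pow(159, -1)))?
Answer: Rational(-142594, 69165) ≈ -2.0616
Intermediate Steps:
l = 15 (l = Add(11, 4) = 15)
Function('H')(w) = Rational(1, 15) (Function('H')(w) = Pow(15, -1) = Rational(1, 15))
Add(Mul(299, Pow(-145, -1)), Mul(Function('H')(23), Pow(159, -1))) = Add(Mul(299, Pow(-145, -1)), Mul(Rational(1, 15), Pow(159, -1))) = Add(Mul(299, Rational(-1, 145)), Mul(Rational(1, 15), Rational(1, 159))) = Add(Rational(-299, 145), Rational(1, 2385)) = Rational(-142594, 69165)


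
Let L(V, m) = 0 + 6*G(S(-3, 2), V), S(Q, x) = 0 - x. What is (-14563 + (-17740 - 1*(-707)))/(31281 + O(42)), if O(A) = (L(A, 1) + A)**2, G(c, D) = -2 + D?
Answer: -10532/36935 ≈ -0.28515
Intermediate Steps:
S(Q, x) = -x
L(V, m) = -12 + 6*V (L(V, m) = 0 + 6*(-2 + V) = 0 + (-12 + 6*V) = -12 + 6*V)
O(A) = (-12 + 7*A)**2 (O(A) = ((-12 + 6*A) + A)**2 = (-12 + 7*A)**2)
(-14563 + (-17740 - 1*(-707)))/(31281 + O(42)) = (-14563 + (-17740 - 1*(-707)))/(31281 + (-12 + 7*42)**2) = (-14563 + (-17740 + 707))/(31281 + (-12 + 294)**2) = (-14563 - 17033)/(31281 + 282**2) = -31596/(31281 + 79524) = -31596/110805 = -31596*1/110805 = -10532/36935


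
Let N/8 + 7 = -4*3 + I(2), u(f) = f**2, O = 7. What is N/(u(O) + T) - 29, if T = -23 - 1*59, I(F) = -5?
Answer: -255/11 ≈ -23.182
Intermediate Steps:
T = -82 (T = -23 - 59 = -82)
N = -192 (N = -56 + 8*(-4*3 - 5) = -56 + 8*(-12 - 5) = -56 + 8*(-17) = -56 - 136 = -192)
N/(u(O) + T) - 29 = -192/(7**2 - 82) - 29 = -192/(49 - 82) - 29 = -192/(-33) - 29 = -192*(-1/33) - 29 = 64/11 - 29 = -255/11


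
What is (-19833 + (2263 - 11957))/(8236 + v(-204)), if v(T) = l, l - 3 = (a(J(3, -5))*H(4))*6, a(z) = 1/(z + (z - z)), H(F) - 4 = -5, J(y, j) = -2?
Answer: -29527/8242 ≈ -3.5825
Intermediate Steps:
H(F) = -1 (H(F) = 4 - 5 = -1)
a(z) = 1/z (a(z) = 1/(z + 0) = 1/z)
l = 6 (l = 3 + (-1/(-2))*6 = 3 - ½*(-1)*6 = 3 + (½)*6 = 3 + 3 = 6)
v(T) = 6
(-19833 + (2263 - 11957))/(8236 + v(-204)) = (-19833 + (2263 - 11957))/(8236 + 6) = (-19833 - 9694)/8242 = -29527*1/8242 = -29527/8242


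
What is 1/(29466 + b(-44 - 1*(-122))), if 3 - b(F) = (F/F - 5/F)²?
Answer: 6084/179284067 ≈ 3.3935e-5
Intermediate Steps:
b(F) = 3 - (1 - 5/F)² (b(F) = 3 - (F/F - 5/F)² = 3 - (1 - 5/F)²)
1/(29466 + b(-44 - 1*(-122))) = 1/(29466 + (3 - (-5 + (-44 - 1*(-122)))²/(-44 - 1*(-122))²)) = 1/(29466 + (3 - (-5 + (-44 + 122))²/(-44 + 122)²)) = 1/(29466 + (3 - 1*(-5 + 78)²/78²)) = 1/(29466 + (3 - 1*1/6084*73²)) = 1/(29466 + (3 - 1*1/6084*5329)) = 1/(29466 + (3 - 5329/6084)) = 1/(29466 + 12923/6084) = 1/(179284067/6084) = 6084/179284067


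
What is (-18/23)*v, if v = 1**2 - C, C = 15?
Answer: 252/23 ≈ 10.957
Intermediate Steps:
v = -14 (v = 1**2 - 1*15 = 1 - 15 = -14)
(-18/23)*v = -18/23*(-14) = 252/23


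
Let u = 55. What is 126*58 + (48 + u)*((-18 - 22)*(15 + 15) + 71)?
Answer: -108979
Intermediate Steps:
126*58 + (48 + u)*((-18 - 22)*(15 + 15) + 71) = 126*58 + (48 + 55)*((-18 - 22)*(15 + 15) + 71) = 7308 + 103*(-40*30 + 71) = 7308 + 103*(-1200 + 71) = 7308 + 103*(-1129) = 7308 - 116287 = -108979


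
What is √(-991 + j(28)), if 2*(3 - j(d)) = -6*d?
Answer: 2*I*√226 ≈ 30.067*I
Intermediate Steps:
j(d) = 3 + 3*d (j(d) = 3 - (-3)*d = 3 + 3*d)
√(-991 + j(28)) = √(-991 + (3 + 3*28)) = √(-991 + (3 + 84)) = √(-991 + 87) = √(-904) = 2*I*√226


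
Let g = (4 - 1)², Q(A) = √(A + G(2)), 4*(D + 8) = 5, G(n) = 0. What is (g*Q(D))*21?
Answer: 567*I*√3/2 ≈ 491.04*I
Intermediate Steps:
D = -27/4 (D = -8 + (¼)*5 = -8 + 5/4 = -27/4 ≈ -6.7500)
Q(A) = √A (Q(A) = √(A + 0) = √A)
g = 9 (g = 3² = 9)
(g*Q(D))*21 = (9*√(-27/4))*21 = (9*(3*I*√3/2))*21 = (27*I*√3/2)*21 = 567*I*√3/2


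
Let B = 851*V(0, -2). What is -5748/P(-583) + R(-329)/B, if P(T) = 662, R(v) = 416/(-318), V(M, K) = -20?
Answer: -1944373118/223936395 ≈ -8.6827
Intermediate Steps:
R(v) = -208/159 (R(v) = 416*(-1/318) = -208/159)
B = -17020 (B = 851*(-20) = -17020)
-5748/P(-583) + R(-329)/B = -5748/662 - 208/159/(-17020) = -5748*1/662 - 208/159*(-1/17020) = -2874/331 + 52/676545 = -1944373118/223936395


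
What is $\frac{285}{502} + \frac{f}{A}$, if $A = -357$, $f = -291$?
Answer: $\frac{82609}{59738} \approx 1.3829$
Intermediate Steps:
$\frac{285}{502} + \frac{f}{A} = \frac{285}{502} - \frac{291}{-357} = 285 \cdot \frac{1}{502} - - \frac{97}{119} = \frac{285}{502} + \frac{97}{119} = \frac{82609}{59738}$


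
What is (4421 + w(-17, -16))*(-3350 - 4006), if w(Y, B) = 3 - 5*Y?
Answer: -33168204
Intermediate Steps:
(4421 + w(-17, -16))*(-3350 - 4006) = (4421 + (3 - 5*(-17)))*(-3350 - 4006) = (4421 + (3 + 85))*(-7356) = (4421 + 88)*(-7356) = 4509*(-7356) = -33168204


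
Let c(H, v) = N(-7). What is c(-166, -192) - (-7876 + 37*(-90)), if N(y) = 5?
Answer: 11211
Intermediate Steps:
c(H, v) = 5
c(-166, -192) - (-7876 + 37*(-90)) = 5 - (-7876 + 37*(-90)) = 5 - (-7876 - 3330) = 5 - 1*(-11206) = 5 + 11206 = 11211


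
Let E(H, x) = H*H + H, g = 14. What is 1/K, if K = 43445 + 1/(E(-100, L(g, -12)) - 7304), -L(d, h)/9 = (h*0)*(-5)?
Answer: 2596/112783221 ≈ 2.3018e-5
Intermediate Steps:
L(d, h) = 0 (L(d, h) = -9*h*0*(-5) = -0*(-5) = -9*0 = 0)
E(H, x) = H + H² (E(H, x) = H² + H = H + H²)
K = 112783221/2596 (K = 43445 + 1/(-100*(1 - 100) - 7304) = 43445 + 1/(-100*(-99) - 7304) = 43445 + 1/(9900 - 7304) = 43445 + 1/2596 = 112783221/2596 ≈ 43445.)
1/K = 1/(112783221/2596) = 2596/112783221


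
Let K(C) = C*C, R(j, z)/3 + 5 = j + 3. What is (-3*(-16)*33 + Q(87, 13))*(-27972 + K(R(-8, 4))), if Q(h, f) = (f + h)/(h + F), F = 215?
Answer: -6476542848/151 ≈ -4.2891e+7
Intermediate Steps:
Q(h, f) = (f + h)/(215 + h) (Q(h, f) = (f + h)/(h + 215) = (f + h)/(215 + h))
R(j, z) = -6 + 3*j (R(j, z) = -15 + 3*(j + 3) = -15 + 3*(3 + j) = -15 + (9 + 3*j) = -6 + 3*j)
K(C) = C²
(-3*(-16)*33 + Q(87, 13))*(-27972 + K(R(-8, 4))) = (-3*(-16)*33 + (13 + 87)/(215 + 87))*(-27972 + (-6 + 3*(-8))²) = (48*33 + 100/302)*(-27972 + (-6 - 24)²) = (1584 + (1/302)*100)*(-27972 + (-30)²) = (1584 + 50/151)*(-27972 + 900) = (239234/151)*(-27072) = -6476542848/151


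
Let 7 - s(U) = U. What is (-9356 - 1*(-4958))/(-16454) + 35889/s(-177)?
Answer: 295663419/1513768 ≈ 195.32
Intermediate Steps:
s(U) = 7 - U
(-9356 - 1*(-4958))/(-16454) + 35889/s(-177) = (-9356 - 1*(-4958))/(-16454) + 35889/(7 - 1*(-177)) = (-9356 + 4958)*(-1/16454) + 35889/(7 + 177) = -4398*(-1/16454) + 35889/184 = 2199/8227 + 35889*(1/184) = 2199/8227 + 35889/184 = 295663419/1513768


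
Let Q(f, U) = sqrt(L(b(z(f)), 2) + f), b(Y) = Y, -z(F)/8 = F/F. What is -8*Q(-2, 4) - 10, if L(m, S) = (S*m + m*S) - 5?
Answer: -10 - 8*I*sqrt(39) ≈ -10.0 - 49.96*I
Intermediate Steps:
z(F) = -8 (z(F) = -8*F/F = -8*1 = -8)
L(m, S) = -5 + 2*S*m (L(m, S) = (S*m + S*m) - 5 = 2*S*m - 5 = -5 + 2*S*m)
Q(f, U) = sqrt(-37 + f) (Q(f, U) = sqrt((-5 + 2*2*(-8)) + f) = sqrt((-5 - 32) + f) = sqrt(-37 + f))
-8*Q(-2, 4) - 10 = -8*sqrt(-37 - 2) - 10 = -8*I*sqrt(39) - 10 = -10 - 8*I*sqrt(39)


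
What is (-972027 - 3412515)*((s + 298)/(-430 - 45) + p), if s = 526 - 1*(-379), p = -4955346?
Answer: 10320293538831726/475 ≈ 2.1727e+13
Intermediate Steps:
s = 905 (s = 526 + 379 = 905)
(-972027 - 3412515)*((s + 298)/(-430 - 45) + p) = (-972027 - 3412515)*((905 + 298)/(-430 - 45) - 4955346) = -4384542*(1203/(-475) - 4955346) = -4384542*(1203*(-1/475) - 4955346) = -4384542*(-1203/475 - 4955346) = -4384542*(-2353790553/475) = 10320293538831726/475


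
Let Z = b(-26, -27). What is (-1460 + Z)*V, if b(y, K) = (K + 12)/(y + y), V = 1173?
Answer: -89036565/52 ≈ -1.7122e+6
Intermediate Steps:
b(y, K) = (12 + K)/(2*y) (b(y, K) = (12 + K)/((2*y)) = (12 + K)*(1/(2*y)) = (12 + K)/(2*y))
Z = 15/52 (Z = (½)*(12 - 27)/(-26) = (½)*(-1/26)*(-15) = 15/52 ≈ 0.28846)
(-1460 + Z)*V = (-1460 + 15/52)*1173 = -75905/52*1173 = -89036565/52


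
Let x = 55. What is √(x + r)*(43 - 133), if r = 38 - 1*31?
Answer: -90*√62 ≈ -708.66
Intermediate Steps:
r = 7 (r = 38 - 31 = 7)
√(x + r)*(43 - 133) = √(55 + 7)*(43 - 133) = √62*(-90) = -90*√62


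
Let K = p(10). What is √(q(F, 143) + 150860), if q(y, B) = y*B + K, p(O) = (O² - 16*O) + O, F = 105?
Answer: 15*√737 ≈ 407.22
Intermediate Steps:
p(O) = O² - 15*O
K = -50 (K = 10*(-15 + 10) = 10*(-5) = -50)
q(y, B) = -50 + B*y (q(y, B) = y*B - 50 = B*y - 50 = -50 + B*y)
√(q(F, 143) + 150860) = √((-50 + 143*105) + 150860) = √((-50 + 15015) + 150860) = √(14965 + 150860) = √165825 = 15*√737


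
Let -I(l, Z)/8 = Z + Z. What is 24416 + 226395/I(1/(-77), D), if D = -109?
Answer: 42807899/1744 ≈ 24546.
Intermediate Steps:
I(l, Z) = -16*Z (I(l, Z) = -8*(Z + Z) = -16*Z)
24416 + 226395/I(1/(-77), D) = 24416 + 226395/((-16*(-109))) = 24416 + 226395/1744 = 42807899/1744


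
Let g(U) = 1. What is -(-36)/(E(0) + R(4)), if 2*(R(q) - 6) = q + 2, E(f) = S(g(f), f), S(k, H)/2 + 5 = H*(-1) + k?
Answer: 36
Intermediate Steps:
S(k, H) = -10 - 2*H + 2*k (S(k, H) = -10 + 2*(H*(-1) + k) = -10 + 2*(-H + k) = -10 + 2*(k - H) = -10 + (-2*H + 2*k) = -10 - 2*H + 2*k)
E(f) = -8 - 2*f (E(f) = -10 - 2*f + 2*1 = -10 - 2*f + 2 = -8 - 2*f)
R(q) = 7 + q/2 (R(q) = 6 + (q + 2)/2 = 6 + (2 + q)/2 = 6 + (1 + q/2) = 7 + q/2)
-(-36)/(E(0) + R(4)) = -(-36)/((-8 - 2*0) + (7 + (½)*4)) = -(-36)/((-8 + 0) + (7 + 2)) = -(-36)/(-8 + 9) = -(-36)/1 = -(-36) = -9*(-4) = 36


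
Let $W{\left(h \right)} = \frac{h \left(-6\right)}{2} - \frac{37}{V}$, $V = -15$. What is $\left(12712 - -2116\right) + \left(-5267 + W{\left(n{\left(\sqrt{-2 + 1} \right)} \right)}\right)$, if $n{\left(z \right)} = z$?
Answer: $\frac{143452}{15} - 3 i \approx 9563.5 - 3.0 i$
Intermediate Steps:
$W{\left(h \right)} = \frac{37}{15} - 3 h$ ($W{\left(h \right)} = \frac{h \left(-6\right)}{2} - \frac{37}{-15} = - 6 h \frac{1}{2} - - \frac{37}{15} = - 3 h + \frac{37}{15} = \frac{37}{15} - 3 h$)
$\left(12712 - -2116\right) + \left(-5267 + W{\left(n{\left(\sqrt{-2 + 1} \right)} \right)}\right) = \left(12712 - -2116\right) - \left(\frac{78968}{15} + 3 \sqrt{-2 + 1}\right) = \left(12712 + \left(-6758 + 8874\right)\right) - \left(\frac{78968}{15} + 3 i\right) = \left(12712 + 2116\right) - \left(\frac{78968}{15} + 3 i\right) = 14828 - \left(\frac{78968}{15} + 3 i\right) = \frac{143452}{15} - 3 i$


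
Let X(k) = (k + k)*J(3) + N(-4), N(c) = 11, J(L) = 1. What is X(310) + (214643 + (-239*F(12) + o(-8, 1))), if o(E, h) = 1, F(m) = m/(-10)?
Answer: 1077809/5 ≈ 2.1556e+5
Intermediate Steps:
F(m) = -m/10 (F(m) = m*(-1/10) = -m/10)
X(k) = 11 + 2*k (X(k) = (k + k)*1 + 11 = (2*k)*1 + 11 = 2*k + 11 = 11 + 2*k)
X(310) + (214643 + (-239*F(12) + o(-8, 1))) = (11 + 2*310) + (214643 + (-(-239)*12/10 + 1)) = (11 + 620) + (214643 + (-239*(-6/5) + 1)) = 631 + (214643 + (1434/5 + 1)) = 631 + (214643 + 1439/5) = 631 + 1074654/5 = 1077809/5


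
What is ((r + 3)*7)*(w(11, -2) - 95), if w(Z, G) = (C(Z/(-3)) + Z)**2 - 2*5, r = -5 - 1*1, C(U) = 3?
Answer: -1911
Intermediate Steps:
r = -6 (r = -5 - 1 = -6)
w(Z, G) = -10 + (3 + Z)**2 (w(Z, G) = (3 + Z)**2 - 2*5 = (3 + Z)**2 - 10 = -10 + (3 + Z)**2)
((r + 3)*7)*(w(11, -2) - 95) = ((-6 + 3)*7)*((-10 + (3 + 11)**2) - 95) = (-3*7)*((-10 + 14**2) - 95) = -21*((-10 + 196) - 95) = -21*(186 - 95) = -21*91 = -1911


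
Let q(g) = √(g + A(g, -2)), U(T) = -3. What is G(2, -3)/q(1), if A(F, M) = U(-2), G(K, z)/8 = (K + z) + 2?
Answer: -4*I*√2 ≈ -5.6569*I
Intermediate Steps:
G(K, z) = 16 + 8*K + 8*z (G(K, z) = 8*((K + z) + 2) = 8*(2 + K + z) = 16 + 8*K + 8*z)
A(F, M) = -3
q(g) = √(-3 + g) (q(g) = √(g - 3) = √(-3 + g))
G(2, -3)/q(1) = (16 + 8*2 + 8*(-3))/(√(-3 + 1)) = (16 + 16 - 24)/(√(-2)) = 8/((I*√2)) = 8*(-I*√2/2) = -4*I*√2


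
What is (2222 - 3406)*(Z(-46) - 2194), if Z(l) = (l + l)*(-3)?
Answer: 2270912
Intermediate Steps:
Z(l) = -6*l (Z(l) = (2*l)*(-3) = -6*l)
(2222 - 3406)*(Z(-46) - 2194) = (2222 - 3406)*(-6*(-46) - 2194) = -1184*(276 - 2194) = -1184*(-1918) = 2270912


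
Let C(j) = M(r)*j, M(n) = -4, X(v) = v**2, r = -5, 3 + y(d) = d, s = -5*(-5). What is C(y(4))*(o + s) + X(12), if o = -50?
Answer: 244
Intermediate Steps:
s = 25
y(d) = -3 + d
C(j) = -4*j
C(y(4))*(o + s) + X(12) = (-4*(-3 + 4))*(-50 + 25) + 12**2 = -4*1*(-25) + 144 = -4*(-25) + 144 = 100 + 144 = 244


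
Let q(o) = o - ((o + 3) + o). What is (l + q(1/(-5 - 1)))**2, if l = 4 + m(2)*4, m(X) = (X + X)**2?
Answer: 152881/36 ≈ 4246.7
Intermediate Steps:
m(X) = 4*X**2 (m(X) = (2*X)**2 = 4*X**2)
l = 68 (l = 4 + (4*2**2)*4 = 4 + (4*4)*4 = 4 + 16*4 = 4 + 64 = 68)
q(o) = -3 - o (q(o) = o - ((3 + o) + o) = o - (3 + 2*o) = o + (-3 - 2*o) = -3 - o)
(l + q(1/(-5 - 1)))**2 = (68 + (-3 - 1/(-5 - 1)))**2 = (68 + (-3 - 1/(-6)))**2 = (68 + (-3 - 1*(-1/6)))**2 = (68 + (-3 + 1/6))**2 = (68 - 17/6)**2 = (391/6)**2 = 152881/36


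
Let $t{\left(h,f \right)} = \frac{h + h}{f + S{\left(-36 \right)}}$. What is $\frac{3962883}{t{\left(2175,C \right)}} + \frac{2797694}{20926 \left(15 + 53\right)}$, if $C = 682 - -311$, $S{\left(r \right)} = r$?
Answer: $\frac{15507438137221}{17787100} \approx 8.7184 \cdot 10^{5}$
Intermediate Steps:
$C = 993$ ($C = 682 + 311 = 993$)
$t{\left(h,f \right)} = \frac{2 h}{-36 + f}$ ($t{\left(h,f \right)} = \frac{h + h}{f - 36} = \frac{2 h}{-36 + f}$)
$\frac{3962883}{t{\left(2175,C \right)}} + \frac{2797694}{20926 \left(15 + 53\right)} = \frac{3962883}{2 \cdot 2175 \frac{1}{-36 + 993}} + \frac{2797694}{20926 \left(15 + 53\right)} = \frac{3962883}{2 \cdot 2175 \cdot \frac{1}{957}} + \frac{2797694}{20926 \cdot 68} = \frac{3962883}{2 \cdot 2175 \cdot \frac{1}{957}} + \frac{2797694}{1422968} = \frac{3962883}{\frac{50}{11}} + 2797694 \cdot \frac{1}{1422968} = 3962883 \cdot \frac{11}{50} + \frac{1398847}{711484} = \frac{43591713}{50} + \frac{1398847}{711484} = \frac{15507438137221}{17787100}$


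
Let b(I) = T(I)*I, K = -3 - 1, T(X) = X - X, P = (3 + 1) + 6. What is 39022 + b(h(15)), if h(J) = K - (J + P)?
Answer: 39022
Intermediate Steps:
P = 10 (P = 4 + 6 = 10)
T(X) = 0
K = -4
h(J) = -14 - J (h(J) = -4 - (J + 10) = -4 - (10 + J) = -4 + (-10 - J) = -14 - J)
b(I) = 0 (b(I) = 0*I = 0)
39022 + b(h(15)) = 39022 + 0 = 39022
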